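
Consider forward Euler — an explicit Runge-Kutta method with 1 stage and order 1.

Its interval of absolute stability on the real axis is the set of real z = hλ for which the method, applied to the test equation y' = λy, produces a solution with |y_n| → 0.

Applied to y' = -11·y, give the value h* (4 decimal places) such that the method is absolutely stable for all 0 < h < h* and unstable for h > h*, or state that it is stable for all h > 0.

(-2.0000,0); λ=-11 ⇒ h* = 0.1818.

Set f=λy, z=hλ:
  order 1, 1-stage ⇒ R(z)=1+z
  (e.g. R(-1.6)=-0.60000, |R|=0.60000)

Find x<0 with |R(x)|<1.
x=-1.6: |R|=0.6000
|R(-1.68)|=0.6800 |R(-0.54)|=0.4600
Bisect:
  x_lo=-2.3460 |R|=1.3460  x_hi=-0.0977 |R|=0.9023
  mid=-1.22183 |R|=0.22183 →hi
  mid=-1.78391 |R|=0.78391 →hi
  mid=-2.06495 |R|=1.06495 →lo
  mid=-1.92443 |R|=0.92443 →hi
  mid=-1.99469 |R|=0.99469 →hi
  mid=-2.02982 |R|=1.02982 →lo
  mid=-2.01225 |R|=1.01225 →lo
  mid=-2.00347 |R|=1.00347 →lo
  mid=-1.99908 |R|=0.99908 →hi
  mid=-2.00127 |R|=1.00127 →lo
  ...
  [-2.00004,-1.99990] ⇒ x*=-2.0000
Stable set (-2.0000, 0).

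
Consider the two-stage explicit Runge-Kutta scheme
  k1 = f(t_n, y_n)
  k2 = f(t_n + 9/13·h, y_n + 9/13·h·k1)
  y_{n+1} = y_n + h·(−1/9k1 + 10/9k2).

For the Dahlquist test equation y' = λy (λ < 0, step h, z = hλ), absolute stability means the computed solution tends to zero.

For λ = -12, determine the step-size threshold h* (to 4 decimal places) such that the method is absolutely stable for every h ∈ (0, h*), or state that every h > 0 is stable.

(-1.3000,0); λ=-12 ⇒ h* = (13/10)/12 = 0.1083.

On y'=λy, z=hλ:
  k1=λy_n ⇒ h·k1=z·y_n;  k2=λ(1+9/13z)y_n ⇒ h·k2=z(1+9/13z)y_n
  y_{n+1}/y_n = 1 − 1/9z + 10/9z(1+9/13z) = 1 + z + 10/13z²
  so R(z) = 1 + z + 10/13z².

Need |R(x)|<1, x<0.
x=-1.67: |R|=1.4753
R=1: x+10/13x²=0 ⇒ x=−13/10=-1.3000; min R=1−1/(4·10/13)=0.6750>−1
Confirm numerically:
  x=-1.123: |R|=0.84710 <1
  x=-0.861: |R|=0.70925 <1
  x=-0.626: |R|=0.67544 <1
  x=-1.602: |R|=1.37216 >1
  x=-1.423: |R|=1.13464 >1
  x=-1.334: |R|=1.03489 >1
Stable set (-1.3000, 0).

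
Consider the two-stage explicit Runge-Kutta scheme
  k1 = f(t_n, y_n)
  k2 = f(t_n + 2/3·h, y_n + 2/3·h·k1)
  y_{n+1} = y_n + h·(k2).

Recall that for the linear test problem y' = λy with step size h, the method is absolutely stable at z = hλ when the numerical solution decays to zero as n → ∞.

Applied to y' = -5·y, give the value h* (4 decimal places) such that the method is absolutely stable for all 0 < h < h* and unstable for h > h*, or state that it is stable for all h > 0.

On y'=λy, z=hλ:
  k1=λy_n ⇒ h·k1=z·y_n;  k2=λ(1+2/3z)y_n ⇒ h·k2=z(1+2/3z)y_n
  y_{n+1}/y_n = 1 + z(1+2/3z) = 1 + z + 2/3z²
  R(z) = 1 + z + 2/3z².

Need |R(x)|<1, x<0.
x=-1.27: |R|=0.8053
R=1: x+2/3x²=0 ⇒ x=−3/2=-1.5000; min R=1−1/(4·2/3)=0.6250>−1
Confirm numerically:
  x=-1.420: |R|=0.92427 <1
  x=-1.326: |R|=0.84618 <1
  x=-1.069: |R|=0.69284 <1
  x=-1.975: |R|=1.62542 >1
  x=-1.734: |R|=1.27050 >1
  x=-1.531: |R|=1.03164 >1
Interval (-1.5000, 0).

(-1.5000,0); λ=-5 ⇒ h* = (3/2)/5 = 0.3000.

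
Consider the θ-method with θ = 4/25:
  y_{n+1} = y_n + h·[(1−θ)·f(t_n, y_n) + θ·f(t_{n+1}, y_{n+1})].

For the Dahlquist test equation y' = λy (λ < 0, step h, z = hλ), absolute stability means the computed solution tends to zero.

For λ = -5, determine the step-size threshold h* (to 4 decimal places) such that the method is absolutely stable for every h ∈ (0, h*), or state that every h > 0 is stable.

With y'=λy (z=hλ):
  y_{n+1} = y_n + z·[21/25·y_n + 4/25·y_{n+1}] ⇒ (1 − 4/25z)y_{n+1} = (1 + 21/25z)y_n
  Hence R(z) = (1 + 21/25z)/(1 − 4/25z).

Find x<0 with |R(x)|<1.
x=-1.61: |R|=0.2802
R=−1: 1+21/25x = −1+4/25x ⇒ -17/25x=2 ⇒ x=2/(-17/25)=-2.9412
Confirm numerically:
  x=-2.859: |R|=0.96166 <1
  x=-1.973: |R|=0.49960 <1
  x=-1.914: |R|=0.46527 <1
  x=-1.486: |R|=0.20056 <1
  x=-3.527: |R|=1.25465 >1
  x=-3.432: |R|=1.21545 >1
  x=-3.243: |R|=1.13513 >1
So |R|<1 on (-2.9412, 0).

(-2.9412,0); λ=-5 ⇒ h* = (50/17)/5 = 0.5882.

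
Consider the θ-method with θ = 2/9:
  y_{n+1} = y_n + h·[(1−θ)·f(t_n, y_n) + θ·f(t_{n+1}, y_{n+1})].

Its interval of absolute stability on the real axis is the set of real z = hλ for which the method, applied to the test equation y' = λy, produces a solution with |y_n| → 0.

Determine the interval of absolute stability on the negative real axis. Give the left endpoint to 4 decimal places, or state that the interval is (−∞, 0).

(-3.6000, 0).

With y'=λy (z=hλ):
  y_{n+1} = y_n + z·[7/9·y_n + 2/9·y_{n+1}] ⇒ (1 − 2/9z)y_{n+1} = (1 + 7/9z)y_n
  ⇒ R(z) = (1 + 7/9z)/(1 − 2/9z).

Solve |R(x)|<1 on ℝ⁻.
x=-0.47: |R|=0.5744
R=−1: 1+7/9x = −1+2/9x ⇒ -5/9x=2 ⇒ x=2/(-5/9)=-3.6000
Confirm numerically:
  x=-3.223: |R|=0.87796 <1
  x=-2.789: |R|=0.72184 <1
  x=-2.334: |R|=0.53687 <1
  x=-3.887: |R|=1.08555 >1
  x=-3.779: |R|=1.05405 >1
  x=-3.678: |R|=1.02384 >1
So |R|<1 on (-3.6000, 0).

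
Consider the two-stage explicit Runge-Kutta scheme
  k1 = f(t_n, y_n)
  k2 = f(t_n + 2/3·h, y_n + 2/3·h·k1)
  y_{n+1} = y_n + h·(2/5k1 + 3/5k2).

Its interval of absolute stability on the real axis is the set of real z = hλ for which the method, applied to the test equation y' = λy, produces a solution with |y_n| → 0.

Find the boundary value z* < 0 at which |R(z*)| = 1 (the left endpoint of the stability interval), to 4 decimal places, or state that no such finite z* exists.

Test eqn y'=λy, z=hλ:
  k1=λy_n ⇒ h·k1=z·y_n;  k2=λ(1+2/3z)y_n ⇒ h·k2=z(1+2/3z)y_n
  y_{n+1}/y_n = 1 + 2/5z + 3/5z(1+2/3z) = 1 + z + 2/5z²
  Hence R(z) = 1 + z + 2/5z².

Need |R(x)|<1, x<0.
x=-1.22: |R|=0.3754
R=1: x+2/5x²=0 ⇒ x=−5/2=-2.5000; min R=1−1/(4·2/5)=0.3750>−1
Confirm numerically:
  x=-2.287: |R|=0.80515 <1
  x=-1.766: |R|=0.48150 <1
  x=-1.189: |R|=0.37649 <1
  x=-2.810: |R|=1.34844 >1
  x=-2.765: |R|=1.29309 >1
Interval (-2.5000, 0).

z* = -2.5000.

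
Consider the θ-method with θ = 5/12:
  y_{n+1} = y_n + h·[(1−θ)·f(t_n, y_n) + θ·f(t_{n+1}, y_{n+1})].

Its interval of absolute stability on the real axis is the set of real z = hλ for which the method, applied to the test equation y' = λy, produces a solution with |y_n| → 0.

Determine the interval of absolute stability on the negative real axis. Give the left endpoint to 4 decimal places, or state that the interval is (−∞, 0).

(-12.0000, 0).

On y'=λy, z=hλ:
  y_{n+1} = y_n + z·[7/12·y_n + 5/12·y_{n+1}] ⇒ (1 − 5/12z)y_{n+1} = (1 + 7/12z)y_n
  so R(z) = (1 + 7/12z)/(1 − 5/12z).

Boundary: |R(x)|=1, x<0.
x=-0.35: |R|=0.6945
R=−1: 1+7/12x = −1+5/12x ⇒ -1/6x=2 ⇒ x=2/(-1/6)=-12.0000
Confirm numerically:
  x=-9.795: |R|=0.92768 <1
  x=-5.513: |R|=0.67208 <1
  x=-5.479: |R|=0.66894 <1
  x=-12.580: |R|=1.01549 >1
  x=-12.144: |R|=1.00396 >1
  x=-12.098: |R|=1.00270 >1
Interval (-12.0000, 0).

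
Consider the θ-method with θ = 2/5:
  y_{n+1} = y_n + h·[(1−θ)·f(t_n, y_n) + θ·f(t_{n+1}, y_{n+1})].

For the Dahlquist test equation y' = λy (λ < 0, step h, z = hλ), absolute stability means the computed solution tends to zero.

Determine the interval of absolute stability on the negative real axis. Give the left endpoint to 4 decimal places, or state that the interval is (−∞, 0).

z∈(-10.0000,0).

On y'=λy, z=hλ:
  y_{n+1} = y_n + z·[3/5·y_n + 2/5·y_{n+1}] ⇒ (1 − 2/5z)y_{n+1} = (1 + 3/5z)y_n
  ⇒ R(z) = (1 + 3/5z)/(1 − 2/5z).

Need |R(x)|<1, x<0.
x=-0.79: |R|=0.3997
R=−1: 1+3/5x = −1+2/5x ⇒ -1/5x=2 ⇒ x=2/(-1/5)=-10.0000
Confirm numerically:
  x=-8.172: |R|=0.91436 <1
  x=-6.805: |R|=0.82832 <1
  x=-4.009: |R|=0.53979 <1
  x=-10.561: |R|=1.02148 >1
  x=-10.518: |R|=1.01990 >1
  x=-10.383: |R|=1.01486 >1
Interval (-10.0000, 0).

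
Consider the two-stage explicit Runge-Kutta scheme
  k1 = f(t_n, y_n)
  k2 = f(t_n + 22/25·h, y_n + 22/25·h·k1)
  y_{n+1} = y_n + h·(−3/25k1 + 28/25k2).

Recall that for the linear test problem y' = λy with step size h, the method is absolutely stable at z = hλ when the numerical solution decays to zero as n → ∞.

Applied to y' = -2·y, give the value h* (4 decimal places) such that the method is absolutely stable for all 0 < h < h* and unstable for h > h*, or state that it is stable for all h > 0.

On y'=λy, z=hλ:
  k1=λy_n ⇒ h·k1=z·y_n;  k2=λ(1+22/25z)y_n ⇒ h·k2=z(1+22/25z)y_n
  y_{n+1}/y_n = 1 − 3/25z + 28/25z(1+22/25z) = 1 + z + 616/625z²
  Hence R(z) = 1 + z + 616/625z².

Boundary: |R(x)|=1, x<0.
x=-0.58: |R|=0.7516
R=1: x+616/625x²=0 ⇒ x=−625/616=-1.0146; min R=1−1/(4·616/625)=0.7463>−1
Confirm numerically:
  x=-0.949: |R|=0.93863 <1
  x=-0.691: |R|=0.77961 <1
  x=-0.642: |R|=0.76423 <1
  x=-1.291: |R|=1.35168 >1
  x=-1.122: |R|=1.11876 >1
Interval (-1.0146, 0).

(-1.0146,0); λ=-2 ⇒ h* = (625/616)/2 = 0.5073.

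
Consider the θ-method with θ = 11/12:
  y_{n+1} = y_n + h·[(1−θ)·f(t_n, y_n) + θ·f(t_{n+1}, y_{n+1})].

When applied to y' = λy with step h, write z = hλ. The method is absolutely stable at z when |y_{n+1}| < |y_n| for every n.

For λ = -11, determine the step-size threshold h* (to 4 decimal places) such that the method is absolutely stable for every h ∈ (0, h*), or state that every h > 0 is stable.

With y'=λy (z=hλ):
  y_{n+1} = y_n + z·[1/12·y_n + 11/12·y_{n+1}] ⇒ (1 − 11/12z)y_{n+1} = (1 + 1/12z)y_n
  R(z) = (1 + 1/12z)/(1 − 11/12z).

Solve |R(x)|<1 on ℝ⁻.
x=-0.82: |R|=0.5319
x=-2: |R|=0.2941
x=-10: |R|=0.0164
x=-100: |R|=0.0791
θ=11/12≥1/2 ⇒ |1+1/12x|<|1−11/12x| ∀x<0 ⇒ unbounded interval.

interval (−∞, 0). Any h>0 works for λ=-11.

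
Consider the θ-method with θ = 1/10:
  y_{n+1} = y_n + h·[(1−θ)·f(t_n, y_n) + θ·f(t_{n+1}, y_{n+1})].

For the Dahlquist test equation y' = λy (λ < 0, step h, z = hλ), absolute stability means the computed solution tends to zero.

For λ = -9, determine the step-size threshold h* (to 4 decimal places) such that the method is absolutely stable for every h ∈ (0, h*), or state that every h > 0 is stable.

(-2.5000,0); λ=-9 ⇒ h* = (5/2)/9 = 0.2778.

Set f=λy, z=hλ:
  y_{n+1} = y_n + z·[9/10·y_n + 1/10·y_{n+1}] ⇒ (1 − 1/10z)y_{n+1} = (1 + 9/10z)y_n
  R(z) = (1 + 9/10z)/(1 − 1/10z).

Need |R(x)|<1, x<0.
x=-0.59: |R|=0.4429
R=−1: 1+9/10x = −1+1/10x ⇒ -4/5x=2 ⇒ x=2/(-4/5)=-2.5000
Confirm numerically:
  x=-1.603: |R|=0.38154 <1
  x=-1.441: |R|=0.25951 <1
  x=-1.108: |R|=0.00252 <1
  x=-2.978: |R|=1.29465 >1
  x=-2.971: |R|=1.29049 >1
So |R|<1 on (-2.5000, 0).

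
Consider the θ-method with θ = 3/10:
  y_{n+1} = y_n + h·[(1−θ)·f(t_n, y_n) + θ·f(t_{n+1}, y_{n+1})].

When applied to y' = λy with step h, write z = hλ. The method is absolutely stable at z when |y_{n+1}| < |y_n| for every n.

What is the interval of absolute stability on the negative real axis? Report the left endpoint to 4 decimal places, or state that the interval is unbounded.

z∈(-5.0000,0).

On y'=λy, z=hλ:
  y_{n+1} = y_n + z·[7/10·y_n + 3/10·y_{n+1}] ⇒ (1 − 3/10z)y_{n+1} = (1 + 7/10z)y_n
  Hence R(z) = (1 + 7/10z)/(1 − 3/10z).

Solve |R(x)|<1 on ℝ⁻.
x=-0.54: |R|=0.5353
R=−1: 1+7/10x = −1+3/10x ⇒ -2/5x=2 ⇒ x=2/(-2/5)=-5.0000
Confirm numerically:
  x=-4.528: |R|=0.91995 <1
  x=-4.202: |R|=0.85880 <1
  x=-3.216: |R|=0.63681 <1
  x=-2.877: |R|=0.54420 <1
  x=-5.495: |R|=1.07476 >1
  x=-5.266: |R|=1.04124 >1
So |R|<1 on (-5.0000, 0).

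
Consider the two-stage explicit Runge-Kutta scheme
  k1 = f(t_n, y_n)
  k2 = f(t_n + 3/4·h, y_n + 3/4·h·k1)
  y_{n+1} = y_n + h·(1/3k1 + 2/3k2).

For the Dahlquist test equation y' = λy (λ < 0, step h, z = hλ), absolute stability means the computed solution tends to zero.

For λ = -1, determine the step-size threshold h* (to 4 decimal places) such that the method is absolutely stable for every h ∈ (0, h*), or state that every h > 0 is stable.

Test eqn y'=λy, z=hλ:
  k1=λy_n ⇒ h·k1=z·y_n;  k2=λ(1+3/4z)y_n ⇒ h·k2=z(1+3/4z)y_n
  y_{n+1}/y_n = 1 + 1/3z + 2/3z(1+3/4z) = 1 + z + 1/2z²
  ⇒ R(z) = 1 + z + 1/2z².

Solve |R(x)|<1 on ℝ⁻.
x=-1.01: |R|=0.5000
R=1: x+1/2x²=0 ⇒ x=−2=-2.0000; min R=1−1/(4·1/2)=0.5000>−1
Confirm numerically:
  x=-1.894: |R|=0.89962 <1
  x=-1.553: |R|=0.65290 <1
  x=-1.178: |R|=0.51584 <1
  x=-1.098: |R|=0.50480 <1
  x=-2.477: |R|=1.59076 >1
  x=-2.209: |R|=1.23084 >1
Stable set (-2.0000, 0).

(-2.0000,0); λ=-1 ⇒ h* = (2)/1 = 2.0000.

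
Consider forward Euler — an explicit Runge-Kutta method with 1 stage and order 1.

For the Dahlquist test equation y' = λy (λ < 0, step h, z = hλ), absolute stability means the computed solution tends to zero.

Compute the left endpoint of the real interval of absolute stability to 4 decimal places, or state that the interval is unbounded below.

z* = -2.0000.

Test eqn y'=λy, z=hλ:
  order 1, 1-stage ⇒ R(z)=1+z
  (e.g. R(-0.72)=0.28000, |R|=0.28000)

Find x<0 with |R(x)|<1.
x=-0.72: |R|=0.2800
|R(-2.34)|=1.3400 |R(-1.48)|=0.4800 |R(-1.34)|=0.3400
Bisect:
  x_lo=-2.6592 |R|=1.6592  x_hi=-0.3965 |R|=0.6035
  mid=-1.52786 |R|=0.52786 →hi
  mid=-2.09355 |R|=1.09355 →lo
  mid=-1.81071 |R|=0.81071 →hi
  mid=-1.95213 |R|=0.95213 →hi
  mid=-2.02284 |R|=1.02284 →lo
  mid=-1.98748 |R|=0.98748 →hi
  mid=-2.00516 |R|=1.00516 →lo
  mid=-1.99632 |R|=0.99632 →hi
  mid=-2.00074 |R|=1.00074 →lo
  mid=-1.99853 |R|=0.99853 →hi
  ...
  [-2.00005,-1.99991] ⇒ x*=-2.0000
Stable set (-2.0000, 0).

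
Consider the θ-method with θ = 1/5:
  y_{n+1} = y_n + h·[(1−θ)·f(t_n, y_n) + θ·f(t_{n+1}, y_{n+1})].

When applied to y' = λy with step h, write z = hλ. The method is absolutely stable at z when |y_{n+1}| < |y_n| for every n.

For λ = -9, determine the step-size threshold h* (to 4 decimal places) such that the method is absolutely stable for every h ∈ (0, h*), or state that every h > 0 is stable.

(-3.3333,0); λ=-9 ⇒ h* = (10/3)/9 = 0.3704.

Test eqn y'=λy, z=hλ:
  y_{n+1} = y_n + z·[4/5·y_n + 1/5·y_{n+1}] ⇒ (1 − 1/5z)y_{n+1} = (1 + 4/5z)y_n
  R(z) = (1 + 4/5z)/(1 − 1/5z).

Solve |R(x)|<1 on ℝ⁻.
x=-1.18: |R|=0.0453
R=−1: 1+4/5x = −1+1/5x ⇒ -3/5x=2 ⇒ x=2/(-3/5)=-3.3333
Confirm numerically:
  x=-2.056: |R|=0.45692 <1
  x=-1.839: |R|=0.34449 <1
  x=-1.746: |R|=0.29410 <1
  x=-3.764: |R|=1.14742 >1
  x=-3.684: |R|=1.12114 >1
  x=-3.358: |R|=1.00885 >1
Stable set (-3.3333, 0).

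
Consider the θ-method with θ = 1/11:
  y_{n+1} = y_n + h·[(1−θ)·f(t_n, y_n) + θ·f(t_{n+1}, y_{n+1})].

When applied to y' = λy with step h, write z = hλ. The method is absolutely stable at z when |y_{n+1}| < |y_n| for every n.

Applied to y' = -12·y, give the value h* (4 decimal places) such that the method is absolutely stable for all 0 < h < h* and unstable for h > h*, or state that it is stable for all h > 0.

Test eqn y'=λy, z=hλ:
  y_{n+1} = y_n + z·[10/11·y_n + 1/11·y_{n+1}] ⇒ (1 − 1/11z)y_{n+1} = (1 + 10/11z)y_n
  Hence R(z) = (1 + 10/11z)/(1 − 1/11z).

Find x<0 with |R(x)|<1.
x=-0.89: |R|=0.1766
R=−1: 1+10/11x = −1+1/11x ⇒ -9/11x=2 ⇒ x=2/(-9/11)=-2.4444
Confirm numerically:
  x=-1.859: |R|=0.59025 <1
  x=-1.464: |R|=0.29204 <1
  x=-1.207: |R|=0.08765 <1
  x=-2.890: |R|=1.28870 >1
  x=-2.693: |R|=1.16337 >1
  x=-2.533: |R|=1.05889 >1
Stable set (-2.4444, 0).

(-2.4444,0); λ=-12 ⇒ h* = (22/9)/12 = 0.2037.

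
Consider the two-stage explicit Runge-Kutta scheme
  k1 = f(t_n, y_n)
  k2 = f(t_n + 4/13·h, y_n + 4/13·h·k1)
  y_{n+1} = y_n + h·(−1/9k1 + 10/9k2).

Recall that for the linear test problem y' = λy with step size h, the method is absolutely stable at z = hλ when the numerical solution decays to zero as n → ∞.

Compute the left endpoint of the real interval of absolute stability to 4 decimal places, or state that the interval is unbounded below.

With y'=λy (z=hλ):
  k1=λy_n ⇒ h·k1=z·y_n;  k2=λ(1+4/13z)y_n ⇒ h·k2=z(1+4/13z)y_n
  y_{n+1}/y_n = 1 − 1/9z + 10/9z(1+4/13z) = 1 + z + 40/117z²
  Hence R(z) = 1 + z + 40/117z².

Find x<0 with |R(x)|<1.
x=-1.12: |R|=0.3089
R=1: x+40/117x²=0 ⇒ x=−117/40=-2.9250; min R=1−1/(4·40/117)=0.2687>−1
Confirm numerically:
  x=-1.703: |R|=0.28852 <1
  x=-1.476: |R|=0.26881 <1
  x=-1.309: |R|=0.27681 <1
  x=-3.392: |R|=1.54156 >1
  x=-3.148: |R|=1.24000 >1
Stable set (-2.9250, 0).

left endpoint -2.9250.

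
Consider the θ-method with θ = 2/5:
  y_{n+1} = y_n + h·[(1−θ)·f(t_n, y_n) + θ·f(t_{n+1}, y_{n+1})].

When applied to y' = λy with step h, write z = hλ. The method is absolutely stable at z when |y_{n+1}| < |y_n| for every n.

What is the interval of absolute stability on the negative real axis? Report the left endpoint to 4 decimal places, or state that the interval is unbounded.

With y'=λy (z=hλ):
  y_{n+1} = y_n + z·[3/5·y_n + 2/5·y_{n+1}] ⇒ (1 − 2/5z)y_{n+1} = (1 + 3/5z)y_n
  so R(z) = (1 + 3/5z)/(1 − 2/5z).

Solve |R(x)|<1 on ℝ⁻.
x=-0.86: |R|=0.3601
R=−1: 1+3/5x = −1+2/5x ⇒ -1/5x=2 ⇒ x=2/(-1/5)=-10.0000
Confirm numerically:
  x=-8.646: |R|=0.93926 <1
  x=-7.139: |R|=0.85159 <1
  x=-6.016: |R|=0.76609 <1
  x=-5.143: |R|=0.68226 <1
  x=-10.466: |R|=1.01797 >1
  x=-10.382: |R|=1.01483 >1
So |R|<1 on (-10.0000, 0).

z∈(-10.0000,0).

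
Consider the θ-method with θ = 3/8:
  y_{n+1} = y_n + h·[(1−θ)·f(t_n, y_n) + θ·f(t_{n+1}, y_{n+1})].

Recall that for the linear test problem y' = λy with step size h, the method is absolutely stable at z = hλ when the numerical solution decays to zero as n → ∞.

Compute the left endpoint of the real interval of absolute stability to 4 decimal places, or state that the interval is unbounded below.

On y'=λy, z=hλ:
  y_{n+1} = y_n + z·[5/8·y_n + 3/8·y_{n+1}] ⇒ (1 − 3/8z)y_{n+1} = (1 + 5/8z)y_n
  R(z) = (1 + 5/8z)/(1 − 3/8z).

Boundary: |R(x)|=1, x<0.
x=-0.37: |R|=0.6751
R=−1: 1+5/8x = −1+3/8x ⇒ -1/4x=2 ⇒ x=2/(-1/4)=-8.0000
Confirm numerically:
  x=-7.819: |R|=0.98849 <1
  x=-7.438: |R|=0.96292 <1
  x=-7.437: |R|=0.96285 <1
  x=-5.421: |R|=0.78741 <1
  x=-8.128: |R|=1.00791 >1
  x=-8.033: |R|=1.00206 >1
Stable set (-8.0000, 0).

left endpoint -8.0000.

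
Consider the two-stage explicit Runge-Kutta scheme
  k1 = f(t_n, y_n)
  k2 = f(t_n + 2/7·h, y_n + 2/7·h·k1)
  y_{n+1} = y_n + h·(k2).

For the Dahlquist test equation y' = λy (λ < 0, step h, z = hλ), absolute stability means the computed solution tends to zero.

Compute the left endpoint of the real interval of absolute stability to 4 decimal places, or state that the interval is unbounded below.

With y'=λy (z=hλ):
  k1=λy_n ⇒ h·k1=z·y_n;  k2=λ(1+2/7z)y_n ⇒ h·k2=z(1+2/7z)y_n
  y_{n+1}/y_n = 1 + z(1+2/7z) = 1 + z + 2/7z²
  so R(z) = 1 + z + 2/7z².

Need |R(x)|<1, x<0.
x=-0.69: |R|=0.4460
R=1: x+2/7x²=0 ⇒ x=−7/2=-3.5000; min R=1−1/(4·2/7)=0.1250>−1
Confirm numerically:
  x=-2.694: |R|=0.37961 <1
  x=-2.402: |R|=0.24646 <1
  x=-1.439: |R|=0.15263 <1
  x=-3.933: |R|=1.48657 >1
  x=-3.917: |R|=1.46668 >1
So |R|<1 on (-3.5000, 0).

z* = -3.5000.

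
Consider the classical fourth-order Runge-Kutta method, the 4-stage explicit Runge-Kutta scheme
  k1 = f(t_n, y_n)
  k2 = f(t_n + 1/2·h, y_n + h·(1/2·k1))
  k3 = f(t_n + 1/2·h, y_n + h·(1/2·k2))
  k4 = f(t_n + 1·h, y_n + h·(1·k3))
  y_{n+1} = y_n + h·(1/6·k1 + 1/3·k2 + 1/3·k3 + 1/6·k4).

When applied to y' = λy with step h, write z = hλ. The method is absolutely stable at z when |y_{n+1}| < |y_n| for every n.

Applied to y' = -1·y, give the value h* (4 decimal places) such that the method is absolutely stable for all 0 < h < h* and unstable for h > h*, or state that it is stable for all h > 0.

Test eqn y'=λy, z=hλ:
  order 4, 4-stage ⇒ R(z)=1+z+z^2/2+z^3/6+z^4/24
  (e.g. R(-1.38)=0.28530, |R|=0.28530)

Find x<0 with |R(x)|<1.
x=-1.38: |R|=0.2853
|R(-2.92)|=1.2228 |R(-2.22)|=0.4327 |R(-0.91)|=0.4070
Bisect:
  x_lo=-3.5124 |R|=2.7756  x_hi=-0.2253 |R|=0.7983
  mid=-1.86882 |R|=0.29785 →hi
  mid=-2.69059 |R|=0.86635 →hi
  mid=-3.10147 |R|=1.59117 →lo
  mid=-2.89603 |R|=1.18020 →lo
  mid=-2.79331 |R|=1.01215 →lo
  mid=-2.74195 |R|=0.93659 →hi
  mid=-2.76763 |R|=0.97369 →hi
  mid=-2.78047 |R|=0.99275 →hi
  mid=-2.78689 |R|=1.00241 →lo
  ...
  [-2.78548,-2.78528] ⇒ x*=-2.7853
So |R|<1 on (-2.7853, 0).

(-2.7853,0); λ=-1 ⇒ h* = 2.7853.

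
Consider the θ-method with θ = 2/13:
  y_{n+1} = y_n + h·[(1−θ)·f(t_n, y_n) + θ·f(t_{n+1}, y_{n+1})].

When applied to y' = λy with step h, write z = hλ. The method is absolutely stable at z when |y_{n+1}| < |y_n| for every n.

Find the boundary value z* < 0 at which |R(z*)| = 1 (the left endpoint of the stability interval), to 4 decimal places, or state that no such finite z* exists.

z* = -2.8889.

With y'=λy (z=hλ):
  y_{n+1} = y_n + z·[11/13·y_n + 2/13·y_{n+1}] ⇒ (1 − 2/13z)y_{n+1} = (1 + 11/13z)y_n
  ⇒ R(z) = (1 + 11/13z)/(1 − 2/13z).

Solve |R(x)|<1 on ℝ⁻.
x=-1.72: |R|=0.3601
R=−1: 1+11/13x = −1+2/13x ⇒ -9/13x=2 ⇒ x=2/(-9/13)=-2.8889
Confirm numerically:
  x=-1.946: |R|=0.49763 <1
  x=-1.870: |R|=0.45221 <1
  x=-1.444: |R|=0.18152 <1
  x=-3.291: |R|=1.18481 >1
  x=-3.071: |R|=1.08562 >1
  x=-2.999: |R|=1.05216 >1
So |R|<1 on (-2.8889, 0).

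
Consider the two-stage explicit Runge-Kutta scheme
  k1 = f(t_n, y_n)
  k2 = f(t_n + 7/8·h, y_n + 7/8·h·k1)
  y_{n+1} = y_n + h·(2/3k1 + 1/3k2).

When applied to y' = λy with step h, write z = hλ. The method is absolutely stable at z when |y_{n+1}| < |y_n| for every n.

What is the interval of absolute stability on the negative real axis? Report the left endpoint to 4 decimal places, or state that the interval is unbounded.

Set f=λy, z=hλ:
  k1=λy_n ⇒ h·k1=z·y_n;  k2=λ(1+7/8z)y_n ⇒ h·k2=z(1+7/8z)y_n
  y_{n+1}/y_n = 1 + 2/3z + 1/3z(1+7/8z) = 1 + z + 7/24z²
  R(z) = 1 + z + 7/24z².

Solve |R(x)|<1 on ℝ⁻.
x=-1.6: |R|=0.1467
R=1: x+7/24x²=0 ⇒ x=−24/7=-3.4286; min R=1−1/(4·7/24)=0.1429>−1
Confirm numerically:
  x=-2.935: |R|=0.57748 <1
  x=-2.868: |R|=0.53108 <1
  x=-2.504: |R|=0.32475 <1
  x=-1.450: |R|=0.16323 <1
  x=-4.015: |R|=1.68673 >1
  x=-3.544: |R|=1.11931 >1
So |R|<1 on (-3.4286, 0).

z∈(-3.4286,0).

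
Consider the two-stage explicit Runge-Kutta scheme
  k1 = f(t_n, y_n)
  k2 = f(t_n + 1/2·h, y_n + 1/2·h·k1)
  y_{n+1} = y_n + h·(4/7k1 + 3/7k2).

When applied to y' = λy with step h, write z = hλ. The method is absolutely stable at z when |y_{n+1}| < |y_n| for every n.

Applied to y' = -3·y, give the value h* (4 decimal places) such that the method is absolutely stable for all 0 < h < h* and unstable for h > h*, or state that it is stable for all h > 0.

(-4.6667,0); λ=-3 ⇒ h* = (14/3)/3 = 1.5556.

Test eqn y'=λy, z=hλ:
  k1=λy_n ⇒ h·k1=z·y_n;  k2=λ(1+1/2z)y_n ⇒ h·k2=z(1+1/2z)y_n
  y_{n+1}/y_n = 1 + 4/7z + 3/7z(1+1/2z) = 1 + z + 3/14z²
  ⇒ R(z) = 1 + z + 3/14z².

Need |R(x)|<1, x<0.
x=-0.85: |R|=0.3048
R=1: x+3/14x²=0 ⇒ x=−14/3=-4.6667; min R=1−1/(4·3/14)=-0.1667>−1
Confirm numerically:
  x=-3.383: |R|=0.06943 <1
  x=-3.025: |R|=0.06415 <1
  x=-3.014: |R|=0.06739 <1
  x=-2.298: |R|=0.16640 <1
  x=-5.107: |R|=1.48188 >1
  x=-4.821: |R|=1.15944 >1
So |R|<1 on (-4.6667, 0).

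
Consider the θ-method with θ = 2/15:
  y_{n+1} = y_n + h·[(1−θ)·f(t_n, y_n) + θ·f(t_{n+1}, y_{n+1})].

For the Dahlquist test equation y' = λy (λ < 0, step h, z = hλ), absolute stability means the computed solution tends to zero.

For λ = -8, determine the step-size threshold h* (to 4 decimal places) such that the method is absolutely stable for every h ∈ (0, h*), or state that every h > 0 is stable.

(-2.7273,0); λ=-8 ⇒ h* = (30/11)/8 = 0.3409.

With y'=λy (z=hλ):
  y_{n+1} = y_n + z·[13/15·y_n + 2/15·y_{n+1}] ⇒ (1 − 2/15z)y_{n+1} = (1 + 13/15z)y_n
  R(z) = (1 + 13/15z)/(1 − 2/15z).

Solve |R(x)|<1 on ℝ⁻.
x=-1.05: |R|=0.0789
R=−1: 1+13/15x = −1+2/15x ⇒ -11/15x=2 ⇒ x=2/(-11/15)=-2.7273
Confirm numerically:
  x=-2.440: |R|=0.84105 <1
  x=-2.368: |R|=0.79976 <1
  x=-1.949: |R|=0.54699 <1
  x=-1.260: |R|=0.07877 <1
  x=-3.169: |R|=1.22772 >1
  x=-3.131: |R|=1.20887 >1
So |R|<1 on (-2.7273, 0).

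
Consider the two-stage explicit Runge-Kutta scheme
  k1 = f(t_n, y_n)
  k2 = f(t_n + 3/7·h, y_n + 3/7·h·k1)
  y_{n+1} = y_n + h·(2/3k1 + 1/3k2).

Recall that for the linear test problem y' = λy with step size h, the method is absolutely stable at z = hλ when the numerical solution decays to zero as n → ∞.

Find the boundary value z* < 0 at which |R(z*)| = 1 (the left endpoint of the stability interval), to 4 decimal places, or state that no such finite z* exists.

Test eqn y'=λy, z=hλ:
  k1=λy_n ⇒ h·k1=z·y_n;  k2=λ(1+3/7z)y_n ⇒ h·k2=z(1+3/7z)y_n
  y_{n+1}/y_n = 1 + 2/3z + 1/3z(1+3/7z) = 1 + z + 1/7z²
  Hence R(z) = 1 + z + 1/7z².

Solve |R(x)|<1 on ℝ⁻.
x=-1.31: |R|=0.0648
R=1: x+1/7x²=0 ⇒ x=−7=-7.0000; min R=1−1/(4·1/7)=-0.7500>−1
Confirm numerically:
  x=-6.566: |R|=0.59291 <1
  x=-5.685: |R|=0.06797 <1
  x=-3.463: |R|=0.74980 <1
  x=-7.519: |R|=1.55748 >1
  x=-7.084: |R|=1.08501 >1
  x=-7.025: |R|=1.02509 >1
Stable set (-7.0000, 0).

z* = -7.0000.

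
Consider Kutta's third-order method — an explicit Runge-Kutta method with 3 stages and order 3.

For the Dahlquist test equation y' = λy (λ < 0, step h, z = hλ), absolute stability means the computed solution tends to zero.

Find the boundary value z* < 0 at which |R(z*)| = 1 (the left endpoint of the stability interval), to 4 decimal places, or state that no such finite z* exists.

Set f=λy, z=hλ:
  order 3, 3-stage ⇒ R(z)=1+z+z^2/2+z^3/6
  (e.g. R(-0.78)=0.44511, |R|=0.44511)

Find x<0 with |R(x)|<1.
x=-0.78: |R|=0.4451
|R(-2.64)|=1.2218 |R(-1.11)|=0.2781 |R(-0.69)|=0.4933
Bisect:
  x_lo=-3.3172 |R|=2.8990  x_hi=-0.2816 |R|=0.7543
  mid=-1.79942 |R|=0.15152 →hi
  mid=-2.55833 |R|=1.07653 →lo
  mid=-2.17887 |R|=0.52916 →hi
  mid=-2.36860 |R|=0.77821 →hi
  mid=-2.46346 |R|=0.92079 →hi
  mid=-2.51089 |R|=0.99696 →hi
  mid=-2.53461 |R|=1.03631 →lo
  ...
  [-2.51275,-2.51256] ⇒ x*=-2.5127
So |R|<1 on (-2.5127, 0).

left endpoint -2.5127.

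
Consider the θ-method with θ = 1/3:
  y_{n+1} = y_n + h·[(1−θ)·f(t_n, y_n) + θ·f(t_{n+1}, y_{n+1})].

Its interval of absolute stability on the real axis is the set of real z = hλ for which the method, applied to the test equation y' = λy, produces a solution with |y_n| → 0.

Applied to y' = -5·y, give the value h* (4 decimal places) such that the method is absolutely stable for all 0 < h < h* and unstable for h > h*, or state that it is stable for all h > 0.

(-6.0000,0); λ=-5 ⇒ h* = (6)/5 = 1.2000.

Test eqn y'=λy, z=hλ:
  y_{n+1} = y_n + z·[2/3·y_n + 1/3·y_{n+1}] ⇒ (1 − 1/3z)y_{n+1} = (1 + 2/3z)y_n
  R(z) = (1 + 2/3z)/(1 − 1/3z).

Boundary: |R(x)|=1, x<0.
x=-0.38: |R|=0.6627
R=−1: 1+2/3x = −1+1/3x ⇒ -1/3x=2 ⇒ x=2/(-1/3)=-6.0000
Confirm numerically:
  x=-5.114: |R|=0.89081 <1
  x=-4.419: |R|=0.78690 <1
  x=-4.338: |R|=0.77351 <1
  x=-6.242: |R|=1.02618 >1
  x=-6.141: |R|=1.01543 >1
  x=-6.128: |R|=1.01402 >1
Interval (-6.0000, 0).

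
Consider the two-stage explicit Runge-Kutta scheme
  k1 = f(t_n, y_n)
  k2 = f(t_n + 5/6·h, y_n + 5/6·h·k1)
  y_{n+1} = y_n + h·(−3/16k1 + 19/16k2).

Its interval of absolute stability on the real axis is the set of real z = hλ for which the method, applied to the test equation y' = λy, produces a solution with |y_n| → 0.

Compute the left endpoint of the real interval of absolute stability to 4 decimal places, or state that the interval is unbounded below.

On y'=λy, z=hλ:
  k1=λy_n ⇒ h·k1=z·y_n;  k2=λ(1+5/6z)y_n ⇒ h·k2=z(1+5/6z)y_n
  y_{n+1}/y_n = 1 − 3/16z + 19/16z(1+5/6z) = 1 + z + 95/96z²
  Hence R(z) = 1 + z + 95/96z².

Solve |R(x)|<1 on ℝ⁻.
x=-1.64: |R|=2.0216
R=1: x+95/96x²=0 ⇒ x=−96/95=-1.0105; min R=1−1/(4·95/96)=0.7474>−1
Confirm numerically:
  x=-0.975: |R|=0.96572 <1
  x=-0.733: |R|=0.79869 <1
  x=-0.527: |R|=0.74784 <1
  x=-0.460: |R|=0.74940 <1
  x=-1.501: |R|=1.72853 >1
  x=-1.290: |R|=1.35677 >1
  x=-1.166: |R|=1.17939 >1
Stable set (-1.0105, 0).

left endpoint -1.0105.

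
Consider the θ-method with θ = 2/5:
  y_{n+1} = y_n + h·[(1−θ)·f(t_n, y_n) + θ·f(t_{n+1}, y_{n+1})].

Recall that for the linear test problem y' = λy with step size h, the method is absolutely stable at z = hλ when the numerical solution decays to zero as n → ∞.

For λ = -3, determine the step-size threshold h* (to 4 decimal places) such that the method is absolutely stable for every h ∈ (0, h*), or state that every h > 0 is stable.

(-10.0000,0); λ=-3 ⇒ h* = (10)/3 = 3.3333.

With y'=λy (z=hλ):
  y_{n+1} = y_n + z·[3/5·y_n + 2/5·y_{n+1}] ⇒ (1 − 2/5z)y_{n+1} = (1 + 3/5z)y_n
  so R(z) = (1 + 3/5z)/(1 − 2/5z).

Boundary: |R(x)|=1, x<0.
x=-0.32: |R|=0.7163
R=−1: 1+3/5x = −1+2/5x ⇒ -1/5x=2 ⇒ x=2/(-1/5)=-10.0000
Confirm numerically:
  x=-9.856: |R|=0.99417 <1
  x=-8.941: |R|=0.95372 <1
  x=-8.356: |R|=0.92428 <1
  x=-5.125: |R|=0.68033 <1
  x=-10.543: |R|=1.02082 >1
  x=-10.071: |R|=1.00282 >1
Interval (-10.0000, 0).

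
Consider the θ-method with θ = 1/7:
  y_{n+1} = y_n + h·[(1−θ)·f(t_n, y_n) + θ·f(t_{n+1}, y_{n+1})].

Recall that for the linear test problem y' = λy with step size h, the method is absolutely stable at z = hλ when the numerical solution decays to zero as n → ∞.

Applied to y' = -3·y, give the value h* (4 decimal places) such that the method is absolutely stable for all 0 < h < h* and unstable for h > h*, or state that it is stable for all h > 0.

(-2.8000,0); λ=-3 ⇒ h* = (14/5)/3 = 0.9333.

Set f=λy, z=hλ:
  y_{n+1} = y_n + z·[6/7·y_n + 1/7·y_{n+1}] ⇒ (1 − 1/7z)y_{n+1} = (1 + 6/7z)y_n
  R(z) = (1 + 6/7z)/(1 − 1/7z).

Need |R(x)|<1, x<0.
x=-0.87: |R|=0.2262
R=−1: 1+6/7x = −1+1/7x ⇒ -5/7x=2 ⇒ x=2/(-5/7)=-2.8000
Confirm numerically:
  x=-2.715: |R|=0.95625 <1
  x=-2.366: |R|=0.76831 <1
  x=-1.830: |R|=0.45074 <1
  x=-1.804: |R|=0.43435 <1
  x=-3.371: |R|=1.27529 >1
  x=-3.146: |R|=1.17051 >1
  x=-3.111: |R|=1.15379 >1
Interval (-2.8000, 0).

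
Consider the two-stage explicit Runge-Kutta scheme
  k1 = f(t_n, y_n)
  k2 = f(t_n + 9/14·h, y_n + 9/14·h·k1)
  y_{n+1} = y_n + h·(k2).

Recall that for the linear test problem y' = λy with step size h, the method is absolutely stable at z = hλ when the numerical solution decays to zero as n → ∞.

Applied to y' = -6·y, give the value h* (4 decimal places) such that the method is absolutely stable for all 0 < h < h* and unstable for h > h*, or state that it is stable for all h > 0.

Test eqn y'=λy, z=hλ:
  k1=λy_n ⇒ h·k1=z·y_n;  k2=λ(1+9/14z)y_n ⇒ h·k2=z(1+9/14z)y_n
  y_{n+1}/y_n = 1 + z(1+9/14z) = 1 + z + 9/14z²
  ⇒ R(z) = 1 + z + 9/14z².

Solve |R(x)|<1 on ℝ⁻.
x=-0.44: |R|=0.6845
R=1: x+9/14x²=0 ⇒ x=−14/9=-1.5556; min R=1−1/(4·9/14)=0.6111>−1
Confirm numerically:
  x=-1.273: |R|=0.76877 <1
  x=-1.221: |R|=0.73740 <1
  x=-1.043: |R|=0.65633 <1
  x=-1.976: |R|=1.53408 >1
  x=-1.896: |R|=1.41495 >1
  x=-1.702: |R|=1.16023 >1
Stable set (-1.5556, 0).

(-1.5556,0); λ=-6 ⇒ h* = (14/9)/6 = 0.2593.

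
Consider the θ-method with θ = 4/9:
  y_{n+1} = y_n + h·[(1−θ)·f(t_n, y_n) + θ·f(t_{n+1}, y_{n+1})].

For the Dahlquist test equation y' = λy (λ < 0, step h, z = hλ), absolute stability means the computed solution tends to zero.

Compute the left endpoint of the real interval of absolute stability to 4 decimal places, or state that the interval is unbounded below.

z* = -18.0000.

With y'=λy (z=hλ):
  y_{n+1} = y_n + z·[5/9·y_n + 4/9·y_{n+1}] ⇒ (1 − 4/9z)y_{n+1} = (1 + 5/9z)y_n
  R(z) = (1 + 5/9z)/(1 − 4/9z).

Boundary: |R(x)|=1, x<0.
x=-0.42: |R|=0.6461
R=−1: 1+5/9x = −1+4/9x ⇒ -1/9x=2 ⇒ x=2/(-1/9)=-18.0000
Confirm numerically:
  x=-14.538: |R|=0.94845 <1
  x=-10.155: |R|=0.84190 <1
  x=-8.922: |R|=0.79686 <1
  x=-7.275: |R|=0.71850 <1
  x=-18.501: |R|=1.00604 >1
  x=-18.386: |R|=1.00468 >1
Interval (-18.0000, 0).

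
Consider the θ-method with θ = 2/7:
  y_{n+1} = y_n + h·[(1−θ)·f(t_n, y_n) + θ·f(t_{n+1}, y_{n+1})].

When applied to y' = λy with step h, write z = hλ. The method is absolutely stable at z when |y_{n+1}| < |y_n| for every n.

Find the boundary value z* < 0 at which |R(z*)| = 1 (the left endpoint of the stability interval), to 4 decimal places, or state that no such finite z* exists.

z* = -4.6667.

Test eqn y'=λy, z=hλ:
  y_{n+1} = y_n + z·[5/7·y_n + 2/7·y_{n+1}] ⇒ (1 − 2/7z)y_{n+1} = (1 + 5/7z)y_n
  so R(z) = (1 + 5/7z)/(1 − 2/7z).

Solve |R(x)|<1 on ℝ⁻.
x=-1.41: |R|=0.0051
R=−1: 1+5/7x = −1+2/7x ⇒ -3/7x=2 ⇒ x=2/(-3/7)=-4.6667
Confirm numerically:
  x=-4.091: |R|=0.88625 <1
  x=-3.759: |R|=0.81244 <1
  x=-3.751: |R|=0.81058 <1
  x=-2.977: |R|=0.60869 <1
  x=-5.037: |R|=1.06507 >1
  x=-4.930: |R|=1.04686 >1
  x=-4.852: |R|=1.03329 >1
Interval (-4.6667, 0).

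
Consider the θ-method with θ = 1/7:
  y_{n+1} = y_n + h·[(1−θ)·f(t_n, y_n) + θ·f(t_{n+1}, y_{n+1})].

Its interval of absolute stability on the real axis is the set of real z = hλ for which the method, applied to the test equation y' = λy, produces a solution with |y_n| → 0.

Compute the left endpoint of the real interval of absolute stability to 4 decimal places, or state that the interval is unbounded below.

Test eqn y'=λy, z=hλ:
  y_{n+1} = y_n + z·[6/7·y_n + 1/7·y_{n+1}] ⇒ (1 − 1/7z)y_{n+1} = (1 + 6/7z)y_n
  R(z) = (1 + 6/7z)/(1 − 1/7z).

Solve |R(x)|<1 on ℝ⁻.
x=-1.24: |R|=0.0534
R=−1: 1+6/7x = −1+1/7x ⇒ -5/7x=2 ⇒ x=2/(-5/7)=-2.8000
Confirm numerically:
  x=-2.350: |R|=0.75936 <1
  x=-1.799: |R|=0.43119 <1
  x=-1.309: |R|=0.10278 <1
  x=-3.388: |R|=1.28302 >1
  x=-3.332: |R|=1.25745 >1
  x=-2.874: |R|=1.03747 >1
So |R|<1 on (-2.8000, 0).

z* = -2.8000.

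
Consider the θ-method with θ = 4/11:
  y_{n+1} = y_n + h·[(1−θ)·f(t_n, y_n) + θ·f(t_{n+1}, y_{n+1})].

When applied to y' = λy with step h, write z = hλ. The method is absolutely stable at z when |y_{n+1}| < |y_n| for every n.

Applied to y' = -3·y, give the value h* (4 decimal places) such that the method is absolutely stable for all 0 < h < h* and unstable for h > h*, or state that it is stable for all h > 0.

Test eqn y'=λy, z=hλ:
  y_{n+1} = y_n + z·[7/11·y_n + 4/11·y_{n+1}] ⇒ (1 − 4/11z)y_{n+1} = (1 + 7/11z)y_n
  ⇒ R(z) = (1 + 7/11z)/(1 − 4/11z).

Find x<0 with |R(x)|<1.
x=-1.07: |R|=0.2297
R=−1: 1+7/11x = −1+4/11x ⇒ -3/11x=2 ⇒ x=2/(-3/11)=-7.3333
Confirm numerically:
  x=-7.111: |R|=0.98309 <1
  x=-5.805: |R|=0.86601 <1
  x=-5.048: |R|=0.78020 <1
  x=-3.260: |R|=0.49168 <1
  x=-7.851: |R|=1.03662 >1
  x=-7.846: |R|=1.03629 >1
  x=-7.414: |R|=1.00595 >1
So |R|<1 on (-7.3333, 0).

(-7.3333,0); λ=-3 ⇒ h* = (22/3)/3 = 2.4444.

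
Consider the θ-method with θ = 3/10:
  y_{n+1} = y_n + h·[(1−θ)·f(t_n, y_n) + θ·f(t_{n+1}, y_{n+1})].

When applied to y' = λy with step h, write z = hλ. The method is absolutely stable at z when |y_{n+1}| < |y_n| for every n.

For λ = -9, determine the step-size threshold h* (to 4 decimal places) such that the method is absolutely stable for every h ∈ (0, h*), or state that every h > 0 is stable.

Set f=λy, z=hλ:
  y_{n+1} = y_n + z·[7/10·y_n + 3/10·y_{n+1}] ⇒ (1 − 3/10z)y_{n+1} = (1 + 7/10z)y_n
  Hence R(z) = (1 + 7/10z)/(1 − 3/10z).

Need |R(x)|<1, x<0.
x=-1.46: |R|=0.0153
R=−1: 1+7/10x = −1+3/10x ⇒ -2/5x=2 ⇒ x=2/(-2/5)=-5.0000
Confirm numerically:
  x=-4.867: |R|=0.97837 <1
  x=-4.490: |R|=0.91308 <1
  x=-4.352: |R|=0.88758 <1
  x=-4.244: |R|=0.86697 <1
  x=-5.353: |R|=1.05418 >1
  x=-5.299: |R|=1.04618 >1
Stable set (-5.0000, 0).

(-5.0000,0); λ=-9 ⇒ h* = (5)/9 = 0.5556.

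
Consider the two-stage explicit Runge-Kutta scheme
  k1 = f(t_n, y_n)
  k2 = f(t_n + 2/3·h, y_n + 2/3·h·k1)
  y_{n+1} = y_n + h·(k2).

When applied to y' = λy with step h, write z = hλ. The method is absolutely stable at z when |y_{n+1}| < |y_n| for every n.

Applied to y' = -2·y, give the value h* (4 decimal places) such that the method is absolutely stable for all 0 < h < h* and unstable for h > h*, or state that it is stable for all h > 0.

Test eqn y'=λy, z=hλ:
  k1=λy_n ⇒ h·k1=z·y_n;  k2=λ(1+2/3z)y_n ⇒ h·k2=z(1+2/3z)y_n
  y_{n+1}/y_n = 1 + z(1+2/3z) = 1 + z + 2/3z²
  R(z) = 1 + z + 2/3z².

Find x<0 with |R(x)|<1.
x=-1.03: |R|=0.6773
R=1: x+2/3x²=0 ⇒ x=−3/2=-1.5000; min R=1−1/(4·2/3)=0.6250>−1
Confirm numerically:
  x=-1.170: |R|=0.74260 <1
  x=-1.007: |R|=0.66903 <1
  x=-0.631: |R|=0.63444 <1
  x=-2.099: |R|=1.83820 >1
  x=-2.005: |R|=1.67502 >1
  x=-1.546: |R|=1.04741 >1
Stable set (-1.5000, 0).

(-1.5000,0); λ=-2 ⇒ h* = (3/2)/2 = 0.7500.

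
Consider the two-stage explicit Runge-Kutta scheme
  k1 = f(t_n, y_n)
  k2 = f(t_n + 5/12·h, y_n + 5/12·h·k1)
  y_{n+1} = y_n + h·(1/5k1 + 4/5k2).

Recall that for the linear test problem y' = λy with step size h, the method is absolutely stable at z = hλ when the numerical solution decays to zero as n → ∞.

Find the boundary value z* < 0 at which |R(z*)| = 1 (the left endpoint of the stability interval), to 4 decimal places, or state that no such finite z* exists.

z* = -3.0000.

Set f=λy, z=hλ:
  k1=λy_n ⇒ h·k1=z·y_n;  k2=λ(1+5/12z)y_n ⇒ h·k2=z(1+5/12z)y_n
  y_{n+1}/y_n = 1 + 1/5z + 4/5z(1+5/12z) = 1 + z + 1/3z²
  ⇒ R(z) = 1 + z + 1/3z².

Find x<0 with |R(x)|<1.
x=-0.85: |R|=0.3908
R=1: x+1/3x²=0 ⇒ x=−3=-3.0000; min R=1−1/(4·1/3)=0.2500>−1
Confirm numerically:
  x=-2.475: |R|=0.56687 <1
  x=-2.107: |R|=0.37282 <1
  x=-1.541: |R|=0.25056 <1
  x=-1.216: |R|=0.27689 <1
  x=-3.336: |R|=1.37363 >1
  x=-3.184: |R|=1.19529 >1
  x=-3.128: |R|=1.13346 >1
Stable set (-3.0000, 0).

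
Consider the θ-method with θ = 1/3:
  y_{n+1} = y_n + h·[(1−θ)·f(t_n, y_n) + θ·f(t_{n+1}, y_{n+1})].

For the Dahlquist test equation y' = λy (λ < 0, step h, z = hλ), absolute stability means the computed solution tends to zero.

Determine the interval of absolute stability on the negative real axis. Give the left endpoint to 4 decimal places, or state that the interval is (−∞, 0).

(-6.0000, 0).

On y'=λy, z=hλ:
  y_{n+1} = y_n + z·[2/3·y_n + 1/3·y_{n+1}] ⇒ (1 − 1/3z)y_{n+1} = (1 + 2/3z)y_n
  ⇒ R(z) = (1 + 2/3z)/(1 − 1/3z).

Find x<0 with |R(x)|<1.
x=-0.83: |R|=0.3499
R=−1: 1+2/3x = −1+1/3x ⇒ -1/3x=2 ⇒ x=2/(-1/3)=-6.0000
Confirm numerically:
  x=-4.822: |R|=0.84940 <1
  x=-4.364: |R|=0.77784 <1
  x=-4.027: |R|=0.71923 <1
  x=-3.805: |R|=0.67744 <1
  x=-6.465: |R|=1.04913 >1
  x=-6.310: |R|=1.03330 >1
  x=-6.032: |R|=1.00354 >1
Stable set (-6.0000, 0).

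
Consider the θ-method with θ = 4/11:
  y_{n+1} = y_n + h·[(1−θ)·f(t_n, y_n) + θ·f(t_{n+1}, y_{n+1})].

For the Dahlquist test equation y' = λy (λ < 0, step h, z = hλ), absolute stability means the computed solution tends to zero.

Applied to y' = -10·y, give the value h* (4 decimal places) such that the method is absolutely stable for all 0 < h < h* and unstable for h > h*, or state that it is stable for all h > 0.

(-7.3333,0); λ=-10 ⇒ h* = (22/3)/10 = 0.7333.

Set f=λy, z=hλ:
  y_{n+1} = y_n + z·[7/11·y_n + 4/11·y_{n+1}] ⇒ (1 − 4/11z)y_{n+1} = (1 + 7/11z)y_n
  Hence R(z) = (1 + 7/11z)/(1 − 4/11z).

Boundary: |R(x)|=1, x<0.
x=-1.2: |R|=0.1646
R=−1: 1+7/11x = −1+4/11x ⇒ -3/11x=2 ⇒ x=2/(-3/11)=-7.3333
Confirm numerically:
  x=-6.767: |R|=0.95537 <1
  x=-5.283: |R|=0.80857 <1
  x=-5.019: |R|=0.77658 <1
  x=-4.090: |R|=0.64437 <1
  x=-7.625: |R|=1.02108 >1
  x=-7.622: |R|=1.02087 >1
Stable set (-7.3333, 0).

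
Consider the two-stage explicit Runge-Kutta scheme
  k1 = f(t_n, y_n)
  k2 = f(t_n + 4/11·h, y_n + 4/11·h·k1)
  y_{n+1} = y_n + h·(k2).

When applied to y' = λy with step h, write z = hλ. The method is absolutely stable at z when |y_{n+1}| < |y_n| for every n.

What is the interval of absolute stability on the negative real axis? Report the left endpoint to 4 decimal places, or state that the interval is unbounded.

Set f=λy, z=hλ:
  k1=λy_n ⇒ h·k1=z·y_n;  k2=λ(1+4/11z)y_n ⇒ h·k2=z(1+4/11z)y_n
  y_{n+1}/y_n = 1 + z(1+4/11z) = 1 + z + 4/11z²
  so R(z) = 1 + z + 4/11z².

Boundary: |R(x)|=1, x<0.
x=-0.92: |R|=0.3878
R=1: x+4/11x²=0 ⇒ x=−11/4=-2.7500; min R=1−1/(4·4/11)=0.3125>−1
Confirm numerically:
  x=-2.427: |R|=0.71494 <1
  x=-2.340: |R|=0.65113 <1
  x=-2.337: |R|=0.64903 <1
  x=-1.817: |R|=0.38354 <1
  x=-3.228: |R|=1.56109 >1
  x=-2.922: |R|=1.18276 >1
  x=-2.806: |R|=1.05714 >1
So |R|<1 on (-2.7500, 0).

z∈(-2.7500,0).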